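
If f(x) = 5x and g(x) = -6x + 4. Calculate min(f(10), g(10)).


f(10) = 50
g(10) = -56
min = -56

-56


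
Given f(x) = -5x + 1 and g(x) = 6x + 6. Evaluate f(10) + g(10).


f(10) = -49
g(10) = 66
Sum = 17

17


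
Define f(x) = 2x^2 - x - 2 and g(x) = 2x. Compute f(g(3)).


g(3) = 6
f(6) = 2*(6)^2 - 1*(6) - 2 = 64

64


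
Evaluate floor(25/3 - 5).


25/3 = 8.3333
8.3333 - 5 = 3.3333
floor(3.3333) = 3

3


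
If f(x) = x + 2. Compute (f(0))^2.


f(0) = 2
(2)^2 = 4

4


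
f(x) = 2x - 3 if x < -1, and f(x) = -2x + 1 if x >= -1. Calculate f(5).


5 satisfies x >= -1
f(5) = -9

-9


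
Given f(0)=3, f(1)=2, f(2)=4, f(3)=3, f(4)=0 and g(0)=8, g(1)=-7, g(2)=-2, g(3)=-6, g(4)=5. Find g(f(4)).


8


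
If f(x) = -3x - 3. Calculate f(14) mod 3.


f(14) = -45
-45 mod 3 = 0

0


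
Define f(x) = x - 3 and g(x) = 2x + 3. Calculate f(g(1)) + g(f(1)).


f(g(1)) = 2
g(f(1)) = -1
Sum = 1

1


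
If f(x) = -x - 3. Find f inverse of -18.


Solve -x - 3 = -18
x = (-18 + 3) / (-1) = 15

15


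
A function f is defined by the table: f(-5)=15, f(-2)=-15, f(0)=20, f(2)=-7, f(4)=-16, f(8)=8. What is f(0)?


20


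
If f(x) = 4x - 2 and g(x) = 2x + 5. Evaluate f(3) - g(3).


-1


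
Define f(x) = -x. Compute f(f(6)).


f(6) = -6
f(-6) = 6

6


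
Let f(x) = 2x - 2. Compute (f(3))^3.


f(3) = 4
(4)^3 = 64

64


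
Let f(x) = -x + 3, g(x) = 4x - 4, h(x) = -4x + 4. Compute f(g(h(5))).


71


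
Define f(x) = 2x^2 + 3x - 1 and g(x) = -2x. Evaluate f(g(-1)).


g(-1) = 2
f(2) = 2*(2)^2 + 3*(2) - 1 = 13

13


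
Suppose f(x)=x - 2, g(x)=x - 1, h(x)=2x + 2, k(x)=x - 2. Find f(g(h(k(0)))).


k(0) = -2
h(-2) = -2
g(-2) = -3
f(-3) = -5

-5


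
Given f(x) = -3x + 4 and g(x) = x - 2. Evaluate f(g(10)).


g(10) = 8
f(8) = -20

-20


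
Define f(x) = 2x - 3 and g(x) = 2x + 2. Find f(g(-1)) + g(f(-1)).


-11


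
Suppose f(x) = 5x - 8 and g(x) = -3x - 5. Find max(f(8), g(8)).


32


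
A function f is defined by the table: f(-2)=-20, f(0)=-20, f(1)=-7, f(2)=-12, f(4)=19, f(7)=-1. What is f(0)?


Reading from the table at x = 0

-20


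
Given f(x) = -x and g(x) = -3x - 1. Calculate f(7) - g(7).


15


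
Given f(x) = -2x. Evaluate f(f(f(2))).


f(2) = -4
f(-4) = 8
f(8) = -16

-16


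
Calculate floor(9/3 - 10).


9/3 = 3
3 - 10 = -7
floor(-7) = -7

-7


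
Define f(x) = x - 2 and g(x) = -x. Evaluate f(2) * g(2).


f(2) = 0
g(2) = -2
Product = 0

0


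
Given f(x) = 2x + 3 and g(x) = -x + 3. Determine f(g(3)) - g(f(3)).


9


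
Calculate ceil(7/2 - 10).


7/2 = 3.5
3.5 - 10 = -6.5
ceil(-6.5) = -6

-6


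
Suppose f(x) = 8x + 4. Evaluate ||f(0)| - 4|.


f(0) = 4
|4| = 4
|4 - 4| = 0

0


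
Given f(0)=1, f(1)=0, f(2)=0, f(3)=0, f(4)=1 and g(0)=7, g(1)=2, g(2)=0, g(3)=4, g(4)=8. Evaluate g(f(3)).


f(3) = 0
g(0) = 7

7


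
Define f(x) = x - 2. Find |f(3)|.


f(3) = 1
|1| = 1

1


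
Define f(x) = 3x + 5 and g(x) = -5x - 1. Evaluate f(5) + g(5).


-6


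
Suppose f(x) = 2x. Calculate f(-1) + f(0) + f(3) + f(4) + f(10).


f(-1) = -2
f(0) = 0
f(3) = 6
f(4) = 8
f(10) = 20
Sum = 32

32


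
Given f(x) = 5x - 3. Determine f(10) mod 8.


f(10) = 47
47 mod 8 = 7

7


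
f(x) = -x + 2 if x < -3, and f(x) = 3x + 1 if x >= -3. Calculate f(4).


4 satisfies x >= -3
f(4) = 13

13


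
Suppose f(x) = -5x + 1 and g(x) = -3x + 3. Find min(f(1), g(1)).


f(1) = -4
g(1) = 0
min = -4

-4


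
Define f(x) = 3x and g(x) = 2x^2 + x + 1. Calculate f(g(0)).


g(0) = 1
f(1) = 3

3


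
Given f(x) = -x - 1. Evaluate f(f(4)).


f(4) = -5
f(-5) = 4

4


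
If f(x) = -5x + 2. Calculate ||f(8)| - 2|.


f(8) = -38
|-38| = 38
|38 - 2| = 36

36


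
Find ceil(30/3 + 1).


30/3 = 10
10 + 1 = 11
ceil(11) = 11

11


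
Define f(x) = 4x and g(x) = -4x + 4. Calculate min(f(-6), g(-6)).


f(-6) = -24
g(-6) = 28
min = -24

-24


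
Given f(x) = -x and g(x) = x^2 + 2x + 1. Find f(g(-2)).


g(-2) = 1
f(1) = -1

-1


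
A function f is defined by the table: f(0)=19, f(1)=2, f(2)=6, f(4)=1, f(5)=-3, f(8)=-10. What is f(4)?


Reading from the table at x = 4

1


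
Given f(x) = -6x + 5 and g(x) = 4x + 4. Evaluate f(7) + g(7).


f(7) = -37
g(7) = 32
Sum = -5

-5


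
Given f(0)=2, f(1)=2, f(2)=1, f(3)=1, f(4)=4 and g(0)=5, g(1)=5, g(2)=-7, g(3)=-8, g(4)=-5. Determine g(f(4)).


f(4) = 4
g(4) = -5

-5


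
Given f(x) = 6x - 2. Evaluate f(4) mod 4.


f(4) = 22
22 mod 4 = 2

2


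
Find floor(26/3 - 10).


26/3 = 8.6667
8.6667 - 10 = -1.3333
floor(-1.3333) = -2

-2


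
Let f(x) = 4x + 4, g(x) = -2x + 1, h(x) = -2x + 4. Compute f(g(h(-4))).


h(-4) = 12
g(12) = -23
f(-23) = -88

-88


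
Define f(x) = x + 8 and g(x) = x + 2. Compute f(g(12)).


g(12) = 14
f(14) = 22

22


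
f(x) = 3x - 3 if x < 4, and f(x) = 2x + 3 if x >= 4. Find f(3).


3 satisfies x < 4
f(3) = 6

6


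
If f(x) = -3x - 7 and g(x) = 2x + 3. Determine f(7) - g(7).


f(7) = -28
g(7) = 17
Difference = -45

-45


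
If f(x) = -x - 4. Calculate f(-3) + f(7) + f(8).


f(-3) = -1
f(7) = -11
f(8) = -12
Sum = -24

-24


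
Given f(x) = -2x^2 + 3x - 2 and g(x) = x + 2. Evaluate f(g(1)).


g(1) = 3
f(3) = (-2)*(3)^2 + 3*(3) - 2 = -11

-11


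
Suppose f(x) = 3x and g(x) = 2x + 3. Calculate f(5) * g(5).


f(5) = 15
g(5) = 13
Product = 195

195


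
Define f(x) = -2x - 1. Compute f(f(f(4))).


f(4) = -9
f(-9) = 17
f(17) = -35

-35


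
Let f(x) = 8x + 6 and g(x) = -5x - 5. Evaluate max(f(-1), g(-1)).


0


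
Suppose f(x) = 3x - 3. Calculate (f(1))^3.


f(1) = 0
(0)^3 = 0

0


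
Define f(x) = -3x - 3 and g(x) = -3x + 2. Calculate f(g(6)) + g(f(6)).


f(g(6)) = 45
g(f(6)) = 65
Sum = 110

110


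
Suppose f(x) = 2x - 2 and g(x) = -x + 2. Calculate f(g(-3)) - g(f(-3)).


f(g(-3)) = 8
g(f(-3)) = 10
Difference = -2

-2


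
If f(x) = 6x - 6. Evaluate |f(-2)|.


f(-2) = -18
|-18| = 18

18


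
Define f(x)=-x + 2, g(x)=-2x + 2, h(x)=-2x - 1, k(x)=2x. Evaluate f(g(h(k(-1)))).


k(-1) = -2
h(-2) = 3
g(3) = -4
f(-4) = 6

6


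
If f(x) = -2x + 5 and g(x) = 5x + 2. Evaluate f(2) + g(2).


13


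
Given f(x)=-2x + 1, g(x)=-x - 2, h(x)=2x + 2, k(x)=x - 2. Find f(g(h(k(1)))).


k(1) = -1
h(-1) = 0
g(0) = -2
f(-2) = 5

5


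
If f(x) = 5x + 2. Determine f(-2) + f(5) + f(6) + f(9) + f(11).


f(-2) = -8
f(5) = 27
f(6) = 32
f(9) = 47
f(11) = 57
Sum = 155

155


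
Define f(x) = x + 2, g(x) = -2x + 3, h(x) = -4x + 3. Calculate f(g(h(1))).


h(1) = -1
g(-1) = 5
f(5) = 7

7


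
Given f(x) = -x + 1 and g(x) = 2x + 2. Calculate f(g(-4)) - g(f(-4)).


f(g(-4)) = 7
g(f(-4)) = 12
Difference = -5

-5


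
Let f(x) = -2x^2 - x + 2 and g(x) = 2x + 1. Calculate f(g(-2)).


g(-2) = -3
f(-3) = (-2)*(-3)^2 - 1*(-3) + 2 = -13

-13


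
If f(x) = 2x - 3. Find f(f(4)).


7


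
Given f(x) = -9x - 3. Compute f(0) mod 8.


f(0) = -3
-3 mod 8 = 5

5


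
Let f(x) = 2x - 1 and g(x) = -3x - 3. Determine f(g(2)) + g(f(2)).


f(g(2)) = -19
g(f(2)) = -12
Sum = -31

-31


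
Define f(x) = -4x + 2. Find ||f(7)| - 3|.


23


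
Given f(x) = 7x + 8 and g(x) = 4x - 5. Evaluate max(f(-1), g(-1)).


1


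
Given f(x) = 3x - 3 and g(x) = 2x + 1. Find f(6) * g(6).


f(6) = 15
g(6) = 13
Product = 195

195


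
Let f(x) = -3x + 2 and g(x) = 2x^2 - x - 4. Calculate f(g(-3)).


g(-3) = 17
f(17) = -49

-49


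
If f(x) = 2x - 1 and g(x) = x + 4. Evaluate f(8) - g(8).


f(8) = 15
g(8) = 12
Difference = 3

3


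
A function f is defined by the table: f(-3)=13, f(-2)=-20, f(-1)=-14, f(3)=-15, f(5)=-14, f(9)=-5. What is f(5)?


Reading from the table at x = 5

-14


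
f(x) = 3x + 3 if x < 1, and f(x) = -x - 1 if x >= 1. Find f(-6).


-15


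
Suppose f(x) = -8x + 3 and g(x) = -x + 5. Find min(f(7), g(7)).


-53


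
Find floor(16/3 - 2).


16/3 = 5.3333
5.3333 - 2 = 3.3333
floor(3.3333) = 3

3


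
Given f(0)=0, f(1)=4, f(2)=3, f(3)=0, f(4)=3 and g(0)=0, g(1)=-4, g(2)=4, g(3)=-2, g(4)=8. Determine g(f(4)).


f(4) = 3
g(3) = -2

-2


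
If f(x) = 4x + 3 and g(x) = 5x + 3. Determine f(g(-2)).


-25


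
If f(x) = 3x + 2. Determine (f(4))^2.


f(4) = 14
(14)^2 = 196

196


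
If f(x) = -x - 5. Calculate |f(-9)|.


f(-9) = 4
|4| = 4

4


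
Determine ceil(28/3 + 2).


12


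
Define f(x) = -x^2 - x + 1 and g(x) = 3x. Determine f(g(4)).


g(4) = 12
f(12) = (-1)*(12)^2 - 1*(12) + 1 = -155

-155


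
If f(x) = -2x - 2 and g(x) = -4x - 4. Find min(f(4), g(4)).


f(4) = -10
g(4) = -20
min = -20

-20


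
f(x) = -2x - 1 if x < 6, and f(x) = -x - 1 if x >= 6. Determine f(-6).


-6 satisfies x < 6
f(-6) = 11

11


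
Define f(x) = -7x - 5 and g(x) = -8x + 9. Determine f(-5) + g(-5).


f(-5) = 30
g(-5) = 49
Sum = 79

79


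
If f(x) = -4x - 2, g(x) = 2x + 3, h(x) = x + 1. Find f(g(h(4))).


h(4) = 5
g(5) = 13
f(13) = -54

-54


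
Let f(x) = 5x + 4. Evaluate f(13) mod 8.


f(13) = 69
69 mod 8 = 5

5


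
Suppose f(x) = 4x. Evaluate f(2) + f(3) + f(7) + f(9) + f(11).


f(2) = 8
f(3) = 12
f(7) = 28
f(9) = 36
f(11) = 44
Sum = 128

128


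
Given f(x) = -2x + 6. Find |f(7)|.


f(7) = -8
|-8| = 8

8


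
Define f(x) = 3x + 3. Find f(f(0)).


f(0) = 3
f(3) = 12

12


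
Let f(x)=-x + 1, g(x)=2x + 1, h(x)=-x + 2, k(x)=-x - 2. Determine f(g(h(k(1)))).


-10


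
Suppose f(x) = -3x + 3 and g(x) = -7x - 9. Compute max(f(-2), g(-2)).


f(-2) = 9
g(-2) = 5
max = 9

9


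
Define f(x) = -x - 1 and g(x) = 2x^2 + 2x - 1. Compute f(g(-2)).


-4


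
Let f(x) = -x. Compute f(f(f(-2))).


f(-2) = 2
f(2) = -2
f(-2) = 2

2


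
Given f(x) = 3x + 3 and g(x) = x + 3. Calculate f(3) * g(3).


f(3) = 12
g(3) = 6
Product = 72

72


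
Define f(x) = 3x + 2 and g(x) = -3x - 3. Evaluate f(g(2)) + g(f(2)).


f(g(2)) = -25
g(f(2)) = -27
Sum = -52

-52


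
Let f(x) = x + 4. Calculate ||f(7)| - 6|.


f(7) = 11
|11| = 11
|11 - 6| = 5

5


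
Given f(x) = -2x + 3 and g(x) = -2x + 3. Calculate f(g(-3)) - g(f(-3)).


0


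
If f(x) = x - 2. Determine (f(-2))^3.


f(-2) = -4
(-4)^3 = -64

-64


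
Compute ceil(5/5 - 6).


5/5 = 1
1 - 6 = -5
ceil(-5) = -5

-5


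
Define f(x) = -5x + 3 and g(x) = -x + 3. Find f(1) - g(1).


f(1) = -2
g(1) = 2
Difference = -4

-4


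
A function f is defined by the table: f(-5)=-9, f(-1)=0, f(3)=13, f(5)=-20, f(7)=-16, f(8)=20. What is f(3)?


Reading from the table at x = 3

13


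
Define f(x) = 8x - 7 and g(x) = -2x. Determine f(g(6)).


g(6) = -12
f(-12) = -103

-103


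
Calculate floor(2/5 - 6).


2/5 = 0.4
0.4 - 6 = -5.6
floor(-5.6) = -6

-6


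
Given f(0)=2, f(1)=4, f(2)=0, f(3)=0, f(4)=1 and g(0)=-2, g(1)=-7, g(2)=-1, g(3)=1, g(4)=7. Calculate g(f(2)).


f(2) = 0
g(0) = -2

-2


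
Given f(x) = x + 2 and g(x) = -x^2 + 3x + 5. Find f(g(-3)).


-11


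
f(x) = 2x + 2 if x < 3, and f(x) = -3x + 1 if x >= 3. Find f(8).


8 satisfies x >= 3
f(8) = -23

-23


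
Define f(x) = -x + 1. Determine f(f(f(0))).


1


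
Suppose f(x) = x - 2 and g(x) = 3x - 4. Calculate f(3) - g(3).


f(3) = 1
g(3) = 5
Difference = -4

-4


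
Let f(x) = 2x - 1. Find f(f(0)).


f(0) = -1
f(-1) = -3

-3


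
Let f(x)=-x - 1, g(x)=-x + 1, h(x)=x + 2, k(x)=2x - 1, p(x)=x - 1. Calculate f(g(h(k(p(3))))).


p(3) = 2
k(2) = 3
h(3) = 5
g(5) = -4
f(-4) = 3

3


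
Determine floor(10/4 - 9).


10/4 = 2.5
2.5 - 9 = -6.5
floor(-6.5) = -7

-7


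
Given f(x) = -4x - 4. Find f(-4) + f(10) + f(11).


-80


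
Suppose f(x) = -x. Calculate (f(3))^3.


f(3) = -3
(-3)^3 = -27

-27


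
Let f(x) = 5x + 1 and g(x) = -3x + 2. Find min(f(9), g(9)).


f(9) = 46
g(9) = -25
min = -25

-25


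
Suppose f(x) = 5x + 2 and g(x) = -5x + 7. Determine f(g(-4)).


g(-4) = 27
f(27) = 137

137


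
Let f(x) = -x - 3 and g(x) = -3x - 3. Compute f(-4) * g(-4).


f(-4) = 1
g(-4) = 9
Product = 9

9


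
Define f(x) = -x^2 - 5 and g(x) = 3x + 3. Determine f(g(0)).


g(0) = 3
f(3) = (-1)*(3)^2 - 5 = -14

-14


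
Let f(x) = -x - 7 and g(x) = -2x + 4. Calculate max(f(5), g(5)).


f(5) = -12
g(5) = -6
max = -6

-6


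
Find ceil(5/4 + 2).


5/4 = 1.25
1.25 + 2 = 3.25
ceil(3.25) = 4

4


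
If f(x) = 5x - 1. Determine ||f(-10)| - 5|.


46


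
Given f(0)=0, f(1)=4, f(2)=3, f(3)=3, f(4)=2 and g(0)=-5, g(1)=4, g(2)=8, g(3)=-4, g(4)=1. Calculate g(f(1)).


f(1) = 4
g(4) = 1

1


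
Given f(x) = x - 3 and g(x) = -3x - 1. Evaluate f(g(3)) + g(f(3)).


-14


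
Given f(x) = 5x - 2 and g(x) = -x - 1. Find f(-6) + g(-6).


-27


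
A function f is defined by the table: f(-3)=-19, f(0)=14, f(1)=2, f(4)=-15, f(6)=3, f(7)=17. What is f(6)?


Reading from the table at x = 6

3


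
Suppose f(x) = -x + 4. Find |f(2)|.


f(2) = 2
|2| = 2

2


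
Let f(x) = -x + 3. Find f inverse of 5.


Solve -x + 3 = 5
x = (5 - 3) / (-1) = -2

-2


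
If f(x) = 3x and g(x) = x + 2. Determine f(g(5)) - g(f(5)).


4


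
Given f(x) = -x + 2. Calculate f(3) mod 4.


f(3) = -1
-1 mod 4 = 3

3


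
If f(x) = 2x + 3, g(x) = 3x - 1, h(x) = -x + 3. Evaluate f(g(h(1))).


h(1) = 2
g(2) = 5
f(5) = 13

13


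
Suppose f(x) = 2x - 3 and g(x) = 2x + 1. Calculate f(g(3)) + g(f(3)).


f(g(3)) = 11
g(f(3)) = 7
Sum = 18

18


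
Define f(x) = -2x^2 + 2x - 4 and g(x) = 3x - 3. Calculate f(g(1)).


-4


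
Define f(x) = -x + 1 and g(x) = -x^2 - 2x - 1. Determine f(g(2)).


g(2) = -9
f(-9) = 10

10


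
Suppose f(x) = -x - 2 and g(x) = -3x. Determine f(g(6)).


g(6) = -18
f(-18) = 16

16


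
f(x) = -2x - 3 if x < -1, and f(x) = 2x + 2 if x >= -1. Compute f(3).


3 satisfies x >= -1
f(3) = 8

8


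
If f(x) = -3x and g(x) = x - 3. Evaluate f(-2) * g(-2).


f(-2) = 6
g(-2) = -5
Product = -30

-30


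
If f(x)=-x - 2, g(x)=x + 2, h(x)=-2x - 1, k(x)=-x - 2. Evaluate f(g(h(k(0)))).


k(0) = -2
h(-2) = 3
g(3) = 5
f(5) = -7

-7


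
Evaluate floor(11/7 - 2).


11/7 = 1.5714
1.5714 - 2 = -0.4286
floor(-0.4286) = -1

-1


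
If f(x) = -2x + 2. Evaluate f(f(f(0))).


f(0) = 2
f(2) = -2
f(-2) = 6

6


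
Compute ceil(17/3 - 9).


17/3 = 5.6667
5.6667 - 9 = -3.3333
ceil(-3.3333) = -3

-3


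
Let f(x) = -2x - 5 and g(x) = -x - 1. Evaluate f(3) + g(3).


f(3) = -11
g(3) = -4
Sum = -15

-15


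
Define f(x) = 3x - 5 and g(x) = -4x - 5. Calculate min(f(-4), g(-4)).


f(-4) = -17
g(-4) = 11
min = -17

-17


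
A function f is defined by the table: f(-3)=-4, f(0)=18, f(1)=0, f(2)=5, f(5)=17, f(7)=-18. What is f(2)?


Reading from the table at x = 2

5


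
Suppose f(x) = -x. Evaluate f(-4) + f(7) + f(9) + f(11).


f(-4) = 4
f(7) = -7
f(9) = -9
f(11) = -11
Sum = -23

-23


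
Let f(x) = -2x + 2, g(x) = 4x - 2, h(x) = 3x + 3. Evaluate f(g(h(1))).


h(1) = 6
g(6) = 22
f(22) = -42

-42


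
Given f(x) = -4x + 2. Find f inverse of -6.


2


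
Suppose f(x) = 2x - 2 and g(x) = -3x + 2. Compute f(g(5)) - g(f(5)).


-6


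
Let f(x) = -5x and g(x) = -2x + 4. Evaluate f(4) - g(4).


f(4) = -20
g(4) = -4
Difference = -16

-16


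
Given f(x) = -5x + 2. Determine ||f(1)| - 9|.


6


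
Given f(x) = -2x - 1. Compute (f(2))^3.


f(2) = -5
(-5)^3 = -125

-125


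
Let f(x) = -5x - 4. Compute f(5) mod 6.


1


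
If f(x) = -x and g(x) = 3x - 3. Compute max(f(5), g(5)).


12


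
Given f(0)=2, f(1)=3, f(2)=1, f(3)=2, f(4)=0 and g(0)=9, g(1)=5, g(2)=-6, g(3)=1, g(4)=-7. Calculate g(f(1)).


f(1) = 3
g(3) = 1

1


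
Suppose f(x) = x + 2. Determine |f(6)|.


f(6) = 8
|8| = 8

8


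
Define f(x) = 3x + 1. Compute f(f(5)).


f(5) = 16
f(16) = 49

49


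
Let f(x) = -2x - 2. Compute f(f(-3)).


f(-3) = 4
f(4) = -10

-10


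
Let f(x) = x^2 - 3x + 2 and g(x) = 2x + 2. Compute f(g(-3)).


g(-3) = -4
f(-4) = 1*(-4)^2 - 3*(-4) + 2 = 30

30


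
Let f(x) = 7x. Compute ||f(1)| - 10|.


f(1) = 7
|7| = 7
|7 - 10| = 3

3


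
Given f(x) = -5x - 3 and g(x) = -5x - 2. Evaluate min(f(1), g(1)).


f(1) = -8
g(1) = -7
min = -8

-8


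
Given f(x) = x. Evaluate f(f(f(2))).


f(2) = 2
f(2) = 2
f(2) = 2

2


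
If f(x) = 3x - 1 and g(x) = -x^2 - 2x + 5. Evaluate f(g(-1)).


17


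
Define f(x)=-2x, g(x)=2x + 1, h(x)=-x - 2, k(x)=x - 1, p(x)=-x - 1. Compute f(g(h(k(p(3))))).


p(3) = -4
k(-4) = -5
h(-5) = 3
g(3) = 7
f(7) = -14

-14


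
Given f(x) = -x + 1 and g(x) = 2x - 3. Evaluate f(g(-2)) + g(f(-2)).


11


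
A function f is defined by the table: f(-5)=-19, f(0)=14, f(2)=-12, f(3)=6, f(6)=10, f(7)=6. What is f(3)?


Reading from the table at x = 3

6


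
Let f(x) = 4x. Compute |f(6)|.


24


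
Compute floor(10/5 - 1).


10/5 = 2
2 - 1 = 1
floor(1) = 1

1


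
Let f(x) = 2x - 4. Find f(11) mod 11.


7


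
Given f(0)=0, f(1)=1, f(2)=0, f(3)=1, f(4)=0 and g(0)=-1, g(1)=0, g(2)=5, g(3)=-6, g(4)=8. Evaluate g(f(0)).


f(0) = 0
g(0) = -1

-1


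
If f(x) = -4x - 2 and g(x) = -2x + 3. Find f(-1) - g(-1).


f(-1) = 2
g(-1) = 5
Difference = -3

-3


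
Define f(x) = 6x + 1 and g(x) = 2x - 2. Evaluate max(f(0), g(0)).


f(0) = 1
g(0) = -2
max = 1

1


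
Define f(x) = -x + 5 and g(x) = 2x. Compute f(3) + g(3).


f(3) = 2
g(3) = 6
Sum = 8

8


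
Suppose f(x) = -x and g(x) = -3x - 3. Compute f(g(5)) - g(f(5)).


f(g(5)) = 18
g(f(5)) = 12
Difference = 6

6


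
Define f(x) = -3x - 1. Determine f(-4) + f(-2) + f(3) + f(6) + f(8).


-38


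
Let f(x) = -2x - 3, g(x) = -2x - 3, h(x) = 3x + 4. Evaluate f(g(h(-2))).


h(-2) = -2
g(-2) = 1
f(1) = -5

-5


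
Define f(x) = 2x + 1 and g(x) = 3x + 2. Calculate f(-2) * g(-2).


f(-2) = -3
g(-2) = -4
Product = 12

12


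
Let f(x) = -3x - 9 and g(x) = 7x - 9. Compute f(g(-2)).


60


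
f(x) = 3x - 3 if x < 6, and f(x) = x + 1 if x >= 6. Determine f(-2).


-9


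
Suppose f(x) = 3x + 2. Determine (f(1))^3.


f(1) = 5
(5)^3 = 125

125


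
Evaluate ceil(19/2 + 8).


19/2 = 9.5
9.5 + 8 = 17.5
ceil(17.5) = 18

18


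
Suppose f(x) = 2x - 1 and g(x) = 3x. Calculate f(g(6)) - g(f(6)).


f(g(6)) = 35
g(f(6)) = 33
Difference = 2

2


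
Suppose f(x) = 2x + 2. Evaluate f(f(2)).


14


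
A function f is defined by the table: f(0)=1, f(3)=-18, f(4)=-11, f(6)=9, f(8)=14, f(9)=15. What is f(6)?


Reading from the table at x = 6

9


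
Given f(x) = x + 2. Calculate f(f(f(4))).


f(4) = 6
f(6) = 8
f(8) = 10

10


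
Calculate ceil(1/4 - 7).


1/4 = 0.25
0.25 - 7 = -6.75
ceil(-6.75) = -6

-6


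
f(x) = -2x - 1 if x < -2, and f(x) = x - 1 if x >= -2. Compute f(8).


8 satisfies x >= -2
f(8) = 7

7


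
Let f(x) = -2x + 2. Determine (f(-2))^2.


f(-2) = 6
(6)^2 = 36

36


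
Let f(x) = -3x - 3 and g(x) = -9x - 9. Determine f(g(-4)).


g(-4) = 27
f(27) = -84

-84


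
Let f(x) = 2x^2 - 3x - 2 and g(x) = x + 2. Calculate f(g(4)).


g(4) = 6
f(6) = 2*(6)^2 - 3*(6) - 2 = 52

52


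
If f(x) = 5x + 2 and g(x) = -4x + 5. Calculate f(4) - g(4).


f(4) = 22
g(4) = -11
Difference = 33

33


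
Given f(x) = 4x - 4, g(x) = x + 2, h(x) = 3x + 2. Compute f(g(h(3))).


h(3) = 11
g(11) = 13
f(13) = 48

48


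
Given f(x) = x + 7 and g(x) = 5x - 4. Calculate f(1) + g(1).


f(1) = 8
g(1) = 1
Sum = 9

9


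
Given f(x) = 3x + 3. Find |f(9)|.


30


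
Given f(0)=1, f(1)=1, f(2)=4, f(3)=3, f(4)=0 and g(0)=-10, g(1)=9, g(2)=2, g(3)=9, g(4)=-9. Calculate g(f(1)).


f(1) = 1
g(1) = 9

9


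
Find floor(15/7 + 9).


15/7 = 2.1429
2.1429 + 9 = 11.1429
floor(11.1429) = 11

11


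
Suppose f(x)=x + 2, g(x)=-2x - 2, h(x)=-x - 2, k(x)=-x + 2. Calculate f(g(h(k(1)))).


k(1) = 1
h(1) = -3
g(-3) = 4
f(4) = 6

6


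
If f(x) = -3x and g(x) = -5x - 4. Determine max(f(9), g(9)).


f(9) = -27
g(9) = -49
max = -27

-27


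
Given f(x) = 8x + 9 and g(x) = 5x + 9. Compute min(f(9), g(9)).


f(9) = 81
g(9) = 54
min = 54

54


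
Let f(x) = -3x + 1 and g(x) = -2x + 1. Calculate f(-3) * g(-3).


f(-3) = 10
g(-3) = 7
Product = 70

70


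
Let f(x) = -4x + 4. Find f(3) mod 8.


f(3) = -8
-8 mod 8 = 0

0


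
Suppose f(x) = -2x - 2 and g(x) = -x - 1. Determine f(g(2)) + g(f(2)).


9


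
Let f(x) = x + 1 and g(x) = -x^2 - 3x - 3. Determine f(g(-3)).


g(-3) = -3
f(-3) = -2

-2


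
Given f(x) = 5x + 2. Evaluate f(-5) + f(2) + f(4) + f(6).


43


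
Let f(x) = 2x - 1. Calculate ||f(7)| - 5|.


f(7) = 13
|13| = 13
|13 - 5| = 8

8


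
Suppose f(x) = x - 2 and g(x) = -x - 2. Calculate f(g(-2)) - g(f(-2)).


f(g(-2)) = -2
g(f(-2)) = 2
Difference = -4

-4


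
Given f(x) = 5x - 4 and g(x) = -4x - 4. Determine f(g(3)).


g(3) = -16
f(-16) = -84

-84


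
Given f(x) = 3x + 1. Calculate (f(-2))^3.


-125


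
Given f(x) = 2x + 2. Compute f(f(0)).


f(0) = 2
f(2) = 6

6


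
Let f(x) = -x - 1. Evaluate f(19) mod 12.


4


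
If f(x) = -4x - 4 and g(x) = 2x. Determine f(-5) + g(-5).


6


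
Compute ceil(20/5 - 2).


2


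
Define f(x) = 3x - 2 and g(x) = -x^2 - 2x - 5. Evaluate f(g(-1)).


g(-1) = -4
f(-4) = -14

-14


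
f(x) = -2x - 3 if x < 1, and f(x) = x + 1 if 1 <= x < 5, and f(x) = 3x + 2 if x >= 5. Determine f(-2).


-2 satisfies x < 1
f(-2) = 1

1


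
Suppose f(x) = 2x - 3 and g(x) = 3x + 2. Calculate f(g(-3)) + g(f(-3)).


f(g(-3)) = -17
g(f(-3)) = -25
Sum = -42

-42


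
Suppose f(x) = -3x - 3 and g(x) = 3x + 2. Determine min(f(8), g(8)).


f(8) = -27
g(8) = 26
min = -27

-27


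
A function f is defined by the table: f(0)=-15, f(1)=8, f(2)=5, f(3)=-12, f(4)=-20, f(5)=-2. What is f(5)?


Reading from the table at x = 5

-2


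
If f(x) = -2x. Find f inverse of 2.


Solve -2x = 2
x = (2) / (-2) = -1

-1


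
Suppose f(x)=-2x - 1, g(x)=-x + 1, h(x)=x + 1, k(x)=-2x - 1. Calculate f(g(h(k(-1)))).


k(-1) = 1
h(1) = 2
g(2) = -1
f(-1) = 1

1


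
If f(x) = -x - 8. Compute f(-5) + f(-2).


f(-5) = -3
f(-2) = -6
Sum = -9

-9


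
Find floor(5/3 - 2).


5/3 = 1.6667
1.6667 - 2 = -0.3333
floor(-0.3333) = -1

-1


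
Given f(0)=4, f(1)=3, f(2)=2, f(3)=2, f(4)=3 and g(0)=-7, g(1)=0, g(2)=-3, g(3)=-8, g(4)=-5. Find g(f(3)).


f(3) = 2
g(2) = -3

-3


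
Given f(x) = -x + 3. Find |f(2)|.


f(2) = 1
|1| = 1

1


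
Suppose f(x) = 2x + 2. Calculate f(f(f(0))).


f(0) = 2
f(2) = 6
f(6) = 14

14


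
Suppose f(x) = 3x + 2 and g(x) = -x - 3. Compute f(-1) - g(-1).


f(-1) = -1
g(-1) = -2
Difference = 1

1


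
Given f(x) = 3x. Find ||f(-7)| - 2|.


f(-7) = -21
|-21| = 21
|21 - 2| = 19

19


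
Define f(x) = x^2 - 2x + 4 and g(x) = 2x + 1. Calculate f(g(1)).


g(1) = 3
f(3) = 1*(3)^2 - 2*(3) + 4 = 7

7


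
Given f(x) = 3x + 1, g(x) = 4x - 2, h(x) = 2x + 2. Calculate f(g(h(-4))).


h(-4) = -6
g(-6) = -26
f(-26) = -77

-77


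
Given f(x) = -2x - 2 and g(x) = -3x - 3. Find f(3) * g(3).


f(3) = -8
g(3) = -12
Product = 96

96


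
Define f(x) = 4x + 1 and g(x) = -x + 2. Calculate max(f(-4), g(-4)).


6


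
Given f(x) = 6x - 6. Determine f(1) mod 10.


0


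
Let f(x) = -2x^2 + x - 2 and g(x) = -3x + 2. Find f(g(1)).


g(1) = -1
f(-1) = (-2)*(-1)^2 + 1*(-1) - 2 = -5

-5


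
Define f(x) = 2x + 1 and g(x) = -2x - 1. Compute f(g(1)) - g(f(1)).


2


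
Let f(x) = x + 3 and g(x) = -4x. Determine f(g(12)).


g(12) = -48
f(-48) = -45

-45


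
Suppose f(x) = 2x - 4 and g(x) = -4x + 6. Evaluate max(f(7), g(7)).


f(7) = 10
g(7) = -22
max = 10

10


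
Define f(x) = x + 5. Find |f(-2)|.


3


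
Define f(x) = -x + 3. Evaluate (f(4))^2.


f(4) = -1
(-1)^2 = 1

1


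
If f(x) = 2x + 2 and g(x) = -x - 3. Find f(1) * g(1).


f(1) = 4
g(1) = -4
Product = -16

-16


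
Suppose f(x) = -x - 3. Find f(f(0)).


f(0) = -3
f(-3) = 0

0


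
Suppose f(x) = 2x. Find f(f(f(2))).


16


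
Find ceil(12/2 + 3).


12/2 = 6
6 + 3 = 9
ceil(9) = 9

9


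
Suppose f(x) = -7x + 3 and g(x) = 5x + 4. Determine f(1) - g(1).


f(1) = -4
g(1) = 9
Difference = -13

-13


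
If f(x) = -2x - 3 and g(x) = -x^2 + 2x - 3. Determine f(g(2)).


3


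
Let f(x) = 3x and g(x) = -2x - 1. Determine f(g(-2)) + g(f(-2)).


f(g(-2)) = 9
g(f(-2)) = 11
Sum = 20

20


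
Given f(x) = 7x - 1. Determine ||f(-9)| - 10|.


f(-9) = -64
|-64| = 64
|64 - 10| = 54

54


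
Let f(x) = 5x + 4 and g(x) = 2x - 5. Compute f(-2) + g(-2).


-15


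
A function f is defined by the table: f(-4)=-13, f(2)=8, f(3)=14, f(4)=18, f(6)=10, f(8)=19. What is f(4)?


18


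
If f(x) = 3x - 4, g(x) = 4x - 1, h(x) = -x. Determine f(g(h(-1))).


5


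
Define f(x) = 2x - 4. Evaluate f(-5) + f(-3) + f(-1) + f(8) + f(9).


-4


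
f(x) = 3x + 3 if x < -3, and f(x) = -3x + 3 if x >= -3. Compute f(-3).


-3 satisfies x >= -3
f(-3) = 12

12


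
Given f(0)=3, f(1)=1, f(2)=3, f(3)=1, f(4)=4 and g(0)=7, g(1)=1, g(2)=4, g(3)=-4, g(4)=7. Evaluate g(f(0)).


f(0) = 3
g(3) = -4

-4


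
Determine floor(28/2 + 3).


28/2 = 14
14 + 3 = 17
floor(17) = 17

17


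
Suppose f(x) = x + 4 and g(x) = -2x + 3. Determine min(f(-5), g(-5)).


-1


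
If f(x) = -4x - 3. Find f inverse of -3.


Solve -4x - 3 = -3
x = (-3 + 3) / (-4) = 0

0


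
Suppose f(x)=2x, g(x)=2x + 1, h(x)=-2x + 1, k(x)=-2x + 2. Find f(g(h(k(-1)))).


-26


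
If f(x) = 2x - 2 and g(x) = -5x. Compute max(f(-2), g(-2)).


f(-2) = -6
g(-2) = 10
max = 10

10


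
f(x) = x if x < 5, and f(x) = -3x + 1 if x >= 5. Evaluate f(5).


-14


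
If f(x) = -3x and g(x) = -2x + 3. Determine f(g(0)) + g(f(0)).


f(g(0)) = -9
g(f(0)) = 3
Sum = -6

-6


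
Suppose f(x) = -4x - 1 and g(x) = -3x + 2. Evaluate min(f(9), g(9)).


f(9) = -37
g(9) = -25
min = -37

-37


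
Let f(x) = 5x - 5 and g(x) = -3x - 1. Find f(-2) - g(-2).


-20


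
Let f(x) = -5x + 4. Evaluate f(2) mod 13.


7


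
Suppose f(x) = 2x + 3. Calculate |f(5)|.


f(5) = 13
|13| = 13

13


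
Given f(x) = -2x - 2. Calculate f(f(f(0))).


f(0) = -2
f(-2) = 2
f(2) = -6

-6


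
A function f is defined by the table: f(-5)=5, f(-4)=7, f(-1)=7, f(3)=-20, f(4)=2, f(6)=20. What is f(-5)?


Reading from the table at x = -5

5


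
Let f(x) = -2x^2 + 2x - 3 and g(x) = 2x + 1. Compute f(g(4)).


-147


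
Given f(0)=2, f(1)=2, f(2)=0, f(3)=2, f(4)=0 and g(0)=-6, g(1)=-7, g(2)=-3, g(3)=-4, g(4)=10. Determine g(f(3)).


f(3) = 2
g(2) = -3

-3


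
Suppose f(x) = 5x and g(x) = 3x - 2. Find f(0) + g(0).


f(0) = 0
g(0) = -2
Sum = -2

-2


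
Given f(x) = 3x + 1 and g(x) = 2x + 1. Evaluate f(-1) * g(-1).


f(-1) = -2
g(-1) = -1
Product = 2

2


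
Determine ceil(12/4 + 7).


10


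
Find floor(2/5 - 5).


2/5 = 0.4
0.4 - 5 = -4.6
floor(-4.6) = -5

-5


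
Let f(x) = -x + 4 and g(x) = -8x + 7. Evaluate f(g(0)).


g(0) = 7
f(7) = -3

-3


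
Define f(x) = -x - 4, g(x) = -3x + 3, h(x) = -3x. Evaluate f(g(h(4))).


-43


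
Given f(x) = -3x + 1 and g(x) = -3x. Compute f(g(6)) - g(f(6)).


f(g(6)) = 55
g(f(6)) = 51
Difference = 4

4


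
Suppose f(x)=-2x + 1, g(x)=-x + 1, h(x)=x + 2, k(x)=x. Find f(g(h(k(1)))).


k(1) = 1
h(1) = 3
g(3) = -2
f(-2) = 5

5


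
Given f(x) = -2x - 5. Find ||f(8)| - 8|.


f(8) = -21
|-21| = 21
|21 - 8| = 13

13


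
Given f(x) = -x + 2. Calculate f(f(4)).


4


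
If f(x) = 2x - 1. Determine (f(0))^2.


f(0) = -1
(-1)^2 = 1

1


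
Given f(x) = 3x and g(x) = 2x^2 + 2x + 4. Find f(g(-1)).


12


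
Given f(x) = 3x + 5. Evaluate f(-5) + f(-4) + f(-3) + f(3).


f(-5) = -10
f(-4) = -7
f(-3) = -4
f(3) = 14
Sum = -7

-7


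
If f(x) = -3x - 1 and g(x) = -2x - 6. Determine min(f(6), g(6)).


f(6) = -19
g(6) = -18
min = -19

-19


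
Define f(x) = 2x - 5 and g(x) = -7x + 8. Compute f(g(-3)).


g(-3) = 29
f(29) = 53

53


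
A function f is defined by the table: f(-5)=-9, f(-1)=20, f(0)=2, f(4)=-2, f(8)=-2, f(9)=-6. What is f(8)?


-2


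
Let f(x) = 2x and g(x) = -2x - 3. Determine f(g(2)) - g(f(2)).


f(g(2)) = -14
g(f(2)) = -11
Difference = -3

-3


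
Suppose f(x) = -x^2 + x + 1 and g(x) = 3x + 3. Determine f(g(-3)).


g(-3) = -6
f(-6) = (-1)*(-6)^2 + 1*(-6) + 1 = -41

-41


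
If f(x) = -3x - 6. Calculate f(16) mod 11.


1


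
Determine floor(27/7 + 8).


11


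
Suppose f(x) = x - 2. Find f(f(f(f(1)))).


f(1) = -1
f(-1) = -3
f(-3) = -5
f(-5) = -7

-7


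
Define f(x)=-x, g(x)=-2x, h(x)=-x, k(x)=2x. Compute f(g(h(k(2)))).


k(2) = 4
h(4) = -4
g(-4) = 8
f(8) = -8

-8


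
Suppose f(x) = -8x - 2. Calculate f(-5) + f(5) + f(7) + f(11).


f(-5) = 38
f(5) = -42
f(7) = -58
f(11) = -90
Sum = -152

-152


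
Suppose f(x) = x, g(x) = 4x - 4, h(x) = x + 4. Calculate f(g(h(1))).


h(1) = 5
g(5) = 16
f(16) = 16

16


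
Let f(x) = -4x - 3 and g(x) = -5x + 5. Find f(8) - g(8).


f(8) = -35
g(8) = -35
Difference = 0

0


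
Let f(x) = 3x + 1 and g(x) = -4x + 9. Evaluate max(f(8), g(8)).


f(8) = 25
g(8) = -23
max = 25

25


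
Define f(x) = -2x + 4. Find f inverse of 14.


Solve -2x + 4 = 14
x = (14 - 4) / (-2) = -5

-5


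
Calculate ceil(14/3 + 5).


10


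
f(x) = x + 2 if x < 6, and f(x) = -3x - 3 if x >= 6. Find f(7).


7 satisfies x >= 6
f(7) = -24

-24


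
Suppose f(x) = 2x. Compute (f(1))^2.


f(1) = 2
(2)^2 = 4

4


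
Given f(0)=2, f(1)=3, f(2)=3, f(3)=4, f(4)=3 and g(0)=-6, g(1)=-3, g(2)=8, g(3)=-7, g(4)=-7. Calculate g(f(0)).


f(0) = 2
g(2) = 8

8


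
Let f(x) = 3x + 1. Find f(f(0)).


f(0) = 1
f(1) = 4

4


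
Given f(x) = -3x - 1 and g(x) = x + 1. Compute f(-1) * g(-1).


f(-1) = 2
g(-1) = 0
Product = 0

0


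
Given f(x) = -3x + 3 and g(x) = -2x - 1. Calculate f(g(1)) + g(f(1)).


f(g(1)) = 12
g(f(1)) = -1
Sum = 11

11


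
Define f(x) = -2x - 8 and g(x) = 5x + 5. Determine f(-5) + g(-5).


f(-5) = 2
g(-5) = -20
Sum = -18

-18


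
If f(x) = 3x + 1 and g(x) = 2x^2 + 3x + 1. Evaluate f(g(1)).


g(1) = 6
f(6) = 19

19


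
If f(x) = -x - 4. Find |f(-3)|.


f(-3) = -1
|-1| = 1

1


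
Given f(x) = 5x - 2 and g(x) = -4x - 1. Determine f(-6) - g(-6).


f(-6) = -32
g(-6) = 23
Difference = -55

-55


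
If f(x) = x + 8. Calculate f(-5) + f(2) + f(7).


f(-5) = 3
f(2) = 10
f(7) = 15
Sum = 28

28


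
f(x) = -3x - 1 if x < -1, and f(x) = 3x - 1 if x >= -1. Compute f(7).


7 satisfies x >= -1
f(7) = 20

20


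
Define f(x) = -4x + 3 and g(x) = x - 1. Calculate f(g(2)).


g(2) = 1
f(1) = -1

-1


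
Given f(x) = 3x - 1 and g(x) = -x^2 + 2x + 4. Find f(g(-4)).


g(-4) = -20
f(-20) = -61

-61


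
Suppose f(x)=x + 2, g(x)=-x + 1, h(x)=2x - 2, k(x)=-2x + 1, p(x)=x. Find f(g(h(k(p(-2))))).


-5


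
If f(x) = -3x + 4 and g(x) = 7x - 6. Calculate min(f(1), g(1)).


f(1) = 1
g(1) = 1
min = 1

1


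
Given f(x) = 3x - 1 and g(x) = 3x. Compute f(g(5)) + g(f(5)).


f(g(5)) = 44
g(f(5)) = 42
Sum = 86

86


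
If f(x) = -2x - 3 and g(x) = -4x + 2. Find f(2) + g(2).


f(2) = -7
g(2) = -6
Sum = -13

-13


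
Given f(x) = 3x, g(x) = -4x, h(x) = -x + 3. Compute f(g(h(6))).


h(6) = -3
g(-3) = 12
f(12) = 36

36


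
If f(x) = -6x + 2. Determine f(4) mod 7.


f(4) = -22
-22 mod 7 = 6

6


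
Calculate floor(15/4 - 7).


-4


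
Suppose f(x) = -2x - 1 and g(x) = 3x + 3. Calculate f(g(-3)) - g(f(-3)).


f(g(-3)) = 11
g(f(-3)) = 18
Difference = -7

-7


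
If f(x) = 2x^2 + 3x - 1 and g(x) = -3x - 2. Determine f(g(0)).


g(0) = -2
f(-2) = 2*(-2)^2 + 3*(-2) - 1 = 1

1


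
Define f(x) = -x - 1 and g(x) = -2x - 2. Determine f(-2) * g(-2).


f(-2) = 1
g(-2) = 2
Product = 2

2


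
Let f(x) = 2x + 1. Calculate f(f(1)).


f(1) = 3
f(3) = 7

7


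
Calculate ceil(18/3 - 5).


18/3 = 6
6 - 5 = 1
ceil(1) = 1

1


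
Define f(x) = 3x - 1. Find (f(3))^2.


64


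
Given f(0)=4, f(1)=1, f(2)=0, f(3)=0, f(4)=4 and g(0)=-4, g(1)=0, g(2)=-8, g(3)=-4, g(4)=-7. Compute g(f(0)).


f(0) = 4
g(4) = -7

-7


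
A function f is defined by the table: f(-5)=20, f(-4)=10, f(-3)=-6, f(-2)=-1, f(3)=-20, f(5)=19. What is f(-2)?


Reading from the table at x = -2

-1


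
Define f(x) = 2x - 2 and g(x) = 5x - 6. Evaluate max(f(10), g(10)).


f(10) = 18
g(10) = 44
max = 44

44


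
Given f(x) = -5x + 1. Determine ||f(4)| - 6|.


13


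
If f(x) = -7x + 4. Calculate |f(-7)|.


f(-7) = 53
|53| = 53

53


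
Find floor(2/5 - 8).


2/5 = 0.4
0.4 - 8 = -7.6
floor(-7.6) = -8

-8


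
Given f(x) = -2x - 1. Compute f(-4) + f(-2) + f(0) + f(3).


2


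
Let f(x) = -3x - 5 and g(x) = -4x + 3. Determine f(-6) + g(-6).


40


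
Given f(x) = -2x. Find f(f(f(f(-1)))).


f(-1) = 2
f(2) = -4
f(-4) = 8
f(8) = -16

-16


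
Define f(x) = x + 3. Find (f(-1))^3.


f(-1) = 2
(2)^3 = 8

8


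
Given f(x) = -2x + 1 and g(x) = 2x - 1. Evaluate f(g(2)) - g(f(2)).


f(g(2)) = -5
g(f(2)) = -7
Difference = 2

2


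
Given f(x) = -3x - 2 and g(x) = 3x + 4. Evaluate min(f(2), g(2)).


f(2) = -8
g(2) = 10
min = -8

-8


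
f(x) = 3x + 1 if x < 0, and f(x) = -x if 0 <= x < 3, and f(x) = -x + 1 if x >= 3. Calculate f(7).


7 satisfies x >= 3
f(7) = -6

-6


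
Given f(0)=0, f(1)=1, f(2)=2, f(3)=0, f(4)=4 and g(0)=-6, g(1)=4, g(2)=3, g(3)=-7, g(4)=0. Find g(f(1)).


4


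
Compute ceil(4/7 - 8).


4/7 = 0.5714
0.5714 - 8 = -7.4286
ceil(-7.4286) = -7

-7


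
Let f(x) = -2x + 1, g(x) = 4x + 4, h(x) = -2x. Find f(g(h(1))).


h(1) = -2
g(-2) = -4
f(-4) = 9

9


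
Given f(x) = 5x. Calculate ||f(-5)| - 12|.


f(-5) = -25
|-25| = 25
|25 - 12| = 13

13


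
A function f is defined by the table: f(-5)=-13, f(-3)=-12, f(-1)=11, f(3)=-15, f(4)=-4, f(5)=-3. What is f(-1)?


Reading from the table at x = -1

11


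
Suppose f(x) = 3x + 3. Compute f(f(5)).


f(5) = 18
f(18) = 57

57


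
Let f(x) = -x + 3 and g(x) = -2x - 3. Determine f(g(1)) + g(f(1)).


1


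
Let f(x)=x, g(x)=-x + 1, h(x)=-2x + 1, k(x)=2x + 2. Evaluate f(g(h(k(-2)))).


-4


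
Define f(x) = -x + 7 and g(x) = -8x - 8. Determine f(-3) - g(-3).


f(-3) = 10
g(-3) = 16
Difference = -6

-6


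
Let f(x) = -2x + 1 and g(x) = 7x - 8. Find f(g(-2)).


g(-2) = -22
f(-22) = 45

45


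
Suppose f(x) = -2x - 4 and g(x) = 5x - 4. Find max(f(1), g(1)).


f(1) = -6
g(1) = 1
max = 1

1


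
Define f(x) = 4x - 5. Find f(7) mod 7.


f(7) = 23
23 mod 7 = 2

2


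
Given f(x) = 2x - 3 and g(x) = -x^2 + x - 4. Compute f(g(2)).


g(2) = -6
f(-6) = -15

-15


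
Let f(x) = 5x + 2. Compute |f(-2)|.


8


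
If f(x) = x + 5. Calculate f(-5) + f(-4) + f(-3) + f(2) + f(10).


25


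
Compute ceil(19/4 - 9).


19/4 = 4.75
4.75 - 9 = -4.25
ceil(-4.25) = -4

-4


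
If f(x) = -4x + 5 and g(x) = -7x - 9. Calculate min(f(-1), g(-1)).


f(-1) = 9
g(-1) = -2
min = -2

-2


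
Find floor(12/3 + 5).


12/3 = 4
4 + 5 = 9
floor(9) = 9

9


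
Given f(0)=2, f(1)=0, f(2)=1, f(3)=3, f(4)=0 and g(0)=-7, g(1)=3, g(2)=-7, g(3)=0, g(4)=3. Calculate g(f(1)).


f(1) = 0
g(0) = -7

-7


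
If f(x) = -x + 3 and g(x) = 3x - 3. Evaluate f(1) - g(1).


f(1) = 2
g(1) = 0
Difference = 2

2


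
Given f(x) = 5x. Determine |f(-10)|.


f(-10) = -50
|-50| = 50

50


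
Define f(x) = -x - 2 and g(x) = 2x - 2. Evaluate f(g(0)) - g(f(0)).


f(g(0)) = 0
g(f(0)) = -6
Difference = 6

6


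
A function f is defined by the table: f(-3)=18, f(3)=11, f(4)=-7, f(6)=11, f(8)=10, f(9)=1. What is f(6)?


Reading from the table at x = 6

11


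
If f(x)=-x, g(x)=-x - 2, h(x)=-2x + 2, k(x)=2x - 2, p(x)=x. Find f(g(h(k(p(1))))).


p(1) = 1
k(1) = 0
h(0) = 2
g(2) = -4
f(-4) = 4

4


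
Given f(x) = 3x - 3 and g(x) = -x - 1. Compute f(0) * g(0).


f(0) = -3
g(0) = -1
Product = 3

3


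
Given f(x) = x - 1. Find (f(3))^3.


f(3) = 2
(2)^3 = 8

8


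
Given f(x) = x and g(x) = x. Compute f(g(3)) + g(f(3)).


f(g(3)) = 3
g(f(3)) = 3
Sum = 6

6


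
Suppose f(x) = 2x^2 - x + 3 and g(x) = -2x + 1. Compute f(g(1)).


g(1) = -1
f(-1) = 2*(-1)^2 - 1*(-1) + 3 = 6

6


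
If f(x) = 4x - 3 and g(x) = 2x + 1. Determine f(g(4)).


g(4) = 9
f(9) = 33

33


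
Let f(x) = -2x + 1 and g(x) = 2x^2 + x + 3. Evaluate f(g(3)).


g(3) = 24
f(24) = -47

-47


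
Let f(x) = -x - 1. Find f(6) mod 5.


f(6) = -7
-7 mod 5 = 3

3


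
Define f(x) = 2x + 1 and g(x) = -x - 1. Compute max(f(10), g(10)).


f(10) = 21
g(10) = -11
max = 21

21


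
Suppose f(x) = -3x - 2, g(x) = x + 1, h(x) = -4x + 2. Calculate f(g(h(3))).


25


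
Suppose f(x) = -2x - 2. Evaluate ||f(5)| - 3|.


f(5) = -12
|-12| = 12
|12 - 3| = 9

9


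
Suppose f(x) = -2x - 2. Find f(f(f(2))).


f(2) = -6
f(-6) = 10
f(10) = -22

-22


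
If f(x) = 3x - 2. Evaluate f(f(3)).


f(3) = 7
f(7) = 19

19


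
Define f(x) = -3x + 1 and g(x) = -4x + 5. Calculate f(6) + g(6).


f(6) = -17
g(6) = -19
Sum = -36

-36


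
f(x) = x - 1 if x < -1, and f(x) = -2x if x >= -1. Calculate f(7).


7 satisfies x >= -1
f(7) = -14

-14


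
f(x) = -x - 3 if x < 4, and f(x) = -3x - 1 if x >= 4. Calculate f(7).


-22


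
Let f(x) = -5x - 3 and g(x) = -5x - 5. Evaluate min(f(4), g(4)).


f(4) = -23
g(4) = -25
min = -25

-25


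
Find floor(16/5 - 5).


16/5 = 3.2
3.2 - 5 = -1.8
floor(-1.8) = -2

-2


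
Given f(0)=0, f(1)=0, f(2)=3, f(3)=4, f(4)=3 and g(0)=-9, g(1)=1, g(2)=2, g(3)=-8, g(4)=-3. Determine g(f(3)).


-3


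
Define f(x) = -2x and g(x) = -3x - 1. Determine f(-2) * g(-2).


f(-2) = 4
g(-2) = 5
Product = 20

20


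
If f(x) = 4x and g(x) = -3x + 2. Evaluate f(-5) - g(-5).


f(-5) = -20
g(-5) = 17
Difference = -37

-37


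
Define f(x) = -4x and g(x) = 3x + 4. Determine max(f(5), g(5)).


19


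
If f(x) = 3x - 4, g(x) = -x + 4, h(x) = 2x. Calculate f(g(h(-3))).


26


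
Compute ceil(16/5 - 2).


16/5 = 3.2
3.2 - 2 = 1.2
ceil(1.2) = 2

2


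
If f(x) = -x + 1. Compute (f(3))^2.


4


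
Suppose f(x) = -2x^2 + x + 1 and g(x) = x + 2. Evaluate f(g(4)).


g(4) = 6
f(6) = (-2)*(6)^2 + 1*(6) + 1 = -65

-65
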